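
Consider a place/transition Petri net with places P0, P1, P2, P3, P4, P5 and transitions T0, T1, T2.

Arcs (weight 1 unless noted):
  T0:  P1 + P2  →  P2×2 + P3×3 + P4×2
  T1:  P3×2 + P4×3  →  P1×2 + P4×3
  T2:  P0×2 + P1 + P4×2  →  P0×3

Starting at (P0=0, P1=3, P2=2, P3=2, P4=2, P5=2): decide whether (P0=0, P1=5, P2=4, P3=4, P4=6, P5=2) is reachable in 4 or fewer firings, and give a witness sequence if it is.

step 1: fire T0:  (P0=0, P1=3, P2=2, P3=2, P4=2, P5=2) → (P0=0, P1=2, P2=3, P3=5, P4=4, P5=2)
step 2: fire T0:  (P0=0, P1=2, P2=3, P3=5, P4=4, P5=2) → (P0=0, P1=1, P2=4, P3=8, P4=6, P5=2)
step 3: fire T1:  (P0=0, P1=1, P2=4, P3=8, P4=6, P5=2) → (P0=0, P1=3, P2=4, P3=6, P4=6, P5=2)
step 4: fire T1:  (P0=0, P1=3, P2=4, P3=6, P4=6, P5=2) → (P0=0, P1=5, P2=4, P3=4, P4=6, P5=2)

YES — reachable via ⟨T0, T0, T1, T1⟩ (4 firings)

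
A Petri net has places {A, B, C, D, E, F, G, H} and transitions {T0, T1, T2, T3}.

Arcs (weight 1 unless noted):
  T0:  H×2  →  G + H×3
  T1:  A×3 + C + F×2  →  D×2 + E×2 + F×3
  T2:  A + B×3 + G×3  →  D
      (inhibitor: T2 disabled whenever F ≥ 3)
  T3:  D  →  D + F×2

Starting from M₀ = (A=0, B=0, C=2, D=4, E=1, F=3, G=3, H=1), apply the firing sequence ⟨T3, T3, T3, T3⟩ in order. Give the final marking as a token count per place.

(A=0, B=0, C=2, D=4, E=1, F=11, G=3, H=1)

step 1: fire T3:  (A=0, B=0, C=2, D=4, E=1, F=3, G=3, H=1) → (A=0, B=0, C=2, D=4, E=1, F=5, G=3, H=1)
step 2: fire T3:  (A=0, B=0, C=2, D=4, E=1, F=5, G=3, H=1) → (A=0, B=0, C=2, D=4, E=1, F=7, G=3, H=1)
step 3: fire T3:  (A=0, B=0, C=2, D=4, E=1, F=7, G=3, H=1) → (A=0, B=0, C=2, D=4, E=1, F=9, G=3, H=1)
step 4: fire T3:  (A=0, B=0, C=2, D=4, E=1, F=9, G=3, H=1) → (A=0, B=0, C=2, D=4, E=1, F=11, G=3, H=1)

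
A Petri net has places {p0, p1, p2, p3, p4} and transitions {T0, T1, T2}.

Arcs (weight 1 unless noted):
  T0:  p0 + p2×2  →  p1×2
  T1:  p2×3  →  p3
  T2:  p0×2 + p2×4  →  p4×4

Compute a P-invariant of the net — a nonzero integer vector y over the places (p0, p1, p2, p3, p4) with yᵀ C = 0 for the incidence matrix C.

y = (p0:2, p1:0, p2:-1, p3:-3, p4:0)

Incidence matrix C (rows=places, cols=transitions):
       T0   T1   T2
   p0  -1    0   -2
   p1   2    0    0
   p2  -2   -3   -4
   p3   0    1    0
   p4   0    0    4

Candidate y = [2, 0, -1, -3, 0]; check y·C column-wise:
  col T0: 2·-1 + 0·2 + -1·-2 + -3·0 = 0
  col T1: 2·0 + -1·-3 + -3·1 = 0
  col T2: 2·-2 + -1·-4 + -3·0 + 0·4 = 0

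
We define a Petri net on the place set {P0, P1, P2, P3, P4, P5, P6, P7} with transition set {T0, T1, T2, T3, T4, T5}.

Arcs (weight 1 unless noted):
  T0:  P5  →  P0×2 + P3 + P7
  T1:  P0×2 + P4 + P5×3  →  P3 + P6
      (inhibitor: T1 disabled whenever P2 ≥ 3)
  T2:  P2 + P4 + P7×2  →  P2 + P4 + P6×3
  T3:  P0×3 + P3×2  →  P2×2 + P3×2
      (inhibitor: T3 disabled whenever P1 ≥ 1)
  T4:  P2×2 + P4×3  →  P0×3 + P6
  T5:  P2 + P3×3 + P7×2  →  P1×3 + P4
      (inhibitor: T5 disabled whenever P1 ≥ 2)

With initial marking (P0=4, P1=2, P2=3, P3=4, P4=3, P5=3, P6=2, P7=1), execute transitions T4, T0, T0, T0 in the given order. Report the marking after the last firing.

(P0=13, P1=2, P2=1, P3=7, P4=0, P5=0, P6=3, P7=4)

step 1: fire T4:  (P0=4, P1=2, P2=3, P3=4, P4=3, P5=3, P6=2, P7=1) → (P0=7, P1=2, P2=1, P3=4, P4=0, P5=3, P6=3, P7=1)
step 2: fire T0:  (P0=7, P1=2, P2=1, P3=4, P4=0, P5=3, P6=3, P7=1) → (P0=9, P1=2, P2=1, P3=5, P4=0, P5=2, P6=3, P7=2)
step 3: fire T0:  (P0=9, P1=2, P2=1, P3=5, P4=0, P5=2, P6=3, P7=2) → (P0=11, P1=2, P2=1, P3=6, P4=0, P5=1, P6=3, P7=3)
step 4: fire T0:  (P0=11, P1=2, P2=1, P3=6, P4=0, P5=1, P6=3, P7=3) → (P0=13, P1=2, P2=1, P3=7, P4=0, P5=0, P6=3, P7=4)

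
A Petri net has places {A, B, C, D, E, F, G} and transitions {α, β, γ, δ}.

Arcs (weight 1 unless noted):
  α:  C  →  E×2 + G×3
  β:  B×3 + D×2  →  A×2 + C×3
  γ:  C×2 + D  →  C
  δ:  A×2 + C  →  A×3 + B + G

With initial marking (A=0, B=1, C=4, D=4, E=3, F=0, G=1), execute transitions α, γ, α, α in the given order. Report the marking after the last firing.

step 1: fire α:  (A=0, B=1, C=4, D=4, E=3, F=0, G=1) → (A=0, B=1, C=3, D=4, E=5, F=0, G=4)
step 2: fire γ:  (A=0, B=1, C=3, D=4, E=5, F=0, G=4) → (A=0, B=1, C=2, D=3, E=5, F=0, G=4)
step 3: fire α:  (A=0, B=1, C=2, D=3, E=5, F=0, G=4) → (A=0, B=1, C=1, D=3, E=7, F=0, G=7)
step 4: fire α:  (A=0, B=1, C=1, D=3, E=7, F=0, G=7) → (A=0, B=1, C=0, D=3, E=9, F=0, G=10)

(A=0, B=1, C=0, D=3, E=9, F=0, G=10)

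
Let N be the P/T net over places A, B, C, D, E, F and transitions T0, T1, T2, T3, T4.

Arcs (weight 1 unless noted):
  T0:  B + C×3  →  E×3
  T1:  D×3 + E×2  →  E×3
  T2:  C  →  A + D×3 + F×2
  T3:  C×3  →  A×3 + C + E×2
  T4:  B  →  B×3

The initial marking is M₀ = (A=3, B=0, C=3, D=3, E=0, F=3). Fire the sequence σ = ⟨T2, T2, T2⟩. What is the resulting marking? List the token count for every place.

(A=6, B=0, C=0, D=12, E=0, F=9)

step 1: fire T2:  (A=3, B=0, C=3, D=3, E=0, F=3) → (A=4, B=0, C=2, D=6, E=0, F=5)
step 2: fire T2:  (A=4, B=0, C=2, D=6, E=0, F=5) → (A=5, B=0, C=1, D=9, E=0, F=7)
step 3: fire T2:  (A=5, B=0, C=1, D=9, E=0, F=7) → (A=6, B=0, C=0, D=12, E=0, F=9)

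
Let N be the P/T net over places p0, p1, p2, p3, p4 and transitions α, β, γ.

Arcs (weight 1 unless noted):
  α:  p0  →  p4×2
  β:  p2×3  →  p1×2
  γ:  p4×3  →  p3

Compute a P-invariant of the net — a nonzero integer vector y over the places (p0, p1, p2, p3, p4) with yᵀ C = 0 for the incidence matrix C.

y = (p0:0, p1:3, p2:2, p3:0, p4:0)

Incidence matrix C (rows=places, cols=transitions):
        α    β    γ
   p0  -1    0    0
   p1   0    2    0
   p2   0   -3    0
   p3   0    0    1
   p4   2    0   -3

Candidate y = [0, 3, 2, 0, 0]; check y·C column-wise:
  col α: 0·-1 + 3·0 + 2·0 + 0·2 = 0
  col β: 3·2 + 2·-3 = 0
  col γ: 3·0 + 2·0 + 0·1 + 0·-3 = 0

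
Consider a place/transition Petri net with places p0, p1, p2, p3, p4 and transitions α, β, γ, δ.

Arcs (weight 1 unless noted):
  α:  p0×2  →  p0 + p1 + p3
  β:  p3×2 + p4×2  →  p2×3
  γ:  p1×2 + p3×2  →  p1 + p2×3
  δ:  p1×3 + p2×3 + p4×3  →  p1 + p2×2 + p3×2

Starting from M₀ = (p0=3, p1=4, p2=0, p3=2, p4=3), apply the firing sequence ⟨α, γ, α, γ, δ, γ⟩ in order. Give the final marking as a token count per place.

(p0=1, p1=1, p2=8, p3=0, p4=0)

step 1: fire α:  (p0=3, p1=4, p2=0, p3=2, p4=3) → (p0=2, p1=5, p2=0, p3=3, p4=3)
step 2: fire γ:  (p0=2, p1=5, p2=0, p3=3, p4=3) → (p0=2, p1=4, p2=3, p3=1, p4=3)
step 3: fire α:  (p0=2, p1=4, p2=3, p3=1, p4=3) → (p0=1, p1=5, p2=3, p3=2, p4=3)
step 4: fire γ:  (p0=1, p1=5, p2=3, p3=2, p4=3) → (p0=1, p1=4, p2=6, p3=0, p4=3)
step 5: fire δ:  (p0=1, p1=4, p2=6, p3=0, p4=3) → (p0=1, p1=2, p2=5, p3=2, p4=0)
step 6: fire γ:  (p0=1, p1=2, p2=5, p3=2, p4=0) → (p0=1, p1=1, p2=8, p3=0, p4=0)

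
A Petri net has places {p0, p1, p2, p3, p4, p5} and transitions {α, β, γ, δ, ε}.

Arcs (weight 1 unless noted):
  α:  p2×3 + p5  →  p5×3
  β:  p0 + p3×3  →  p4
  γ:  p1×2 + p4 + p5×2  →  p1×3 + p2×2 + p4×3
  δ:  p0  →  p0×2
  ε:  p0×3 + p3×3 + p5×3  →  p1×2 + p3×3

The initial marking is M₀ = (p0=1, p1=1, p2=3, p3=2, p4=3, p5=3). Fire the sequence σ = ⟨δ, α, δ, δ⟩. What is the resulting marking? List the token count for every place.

(p0=4, p1=1, p2=0, p3=2, p4=3, p5=5)

step 1: fire δ:  (p0=1, p1=1, p2=3, p3=2, p4=3, p5=3) → (p0=2, p1=1, p2=3, p3=2, p4=3, p5=3)
step 2: fire α:  (p0=2, p1=1, p2=3, p3=2, p4=3, p5=3) → (p0=2, p1=1, p2=0, p3=2, p4=3, p5=5)
step 3: fire δ:  (p0=2, p1=1, p2=0, p3=2, p4=3, p5=5) → (p0=3, p1=1, p2=0, p3=2, p4=3, p5=5)
step 4: fire δ:  (p0=3, p1=1, p2=0, p3=2, p4=3, p5=5) → (p0=4, p1=1, p2=0, p3=2, p4=3, p5=5)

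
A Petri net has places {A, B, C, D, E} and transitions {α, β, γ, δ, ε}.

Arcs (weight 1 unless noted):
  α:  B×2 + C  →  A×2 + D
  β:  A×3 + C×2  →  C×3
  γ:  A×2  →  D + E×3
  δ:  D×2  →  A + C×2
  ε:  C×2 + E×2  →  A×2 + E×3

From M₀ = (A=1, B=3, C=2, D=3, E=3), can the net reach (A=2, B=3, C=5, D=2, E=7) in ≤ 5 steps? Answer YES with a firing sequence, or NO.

depth 0: 1 marking
depth 1: 4 markings reached so far
depth 2: 9 markings reached so far
depth 3: 17 markings reached so far
depth 4: 27 markings reached so far
depth 5: 41 markings reached so far
target is not among the 41 markings reachable within 5 steps

NO — not reachable within 5 firings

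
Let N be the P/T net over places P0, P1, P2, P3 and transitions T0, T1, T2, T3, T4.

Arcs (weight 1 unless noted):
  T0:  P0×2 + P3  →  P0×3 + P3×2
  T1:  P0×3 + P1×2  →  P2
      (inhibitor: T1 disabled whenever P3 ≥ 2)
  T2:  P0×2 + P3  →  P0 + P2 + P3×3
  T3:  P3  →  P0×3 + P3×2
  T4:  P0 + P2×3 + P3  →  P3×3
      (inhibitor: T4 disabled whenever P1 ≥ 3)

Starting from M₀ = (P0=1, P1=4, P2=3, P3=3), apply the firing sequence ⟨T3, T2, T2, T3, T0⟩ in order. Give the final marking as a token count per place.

(P0=6, P1=4, P2=5, P3=10)

step 1: fire T3:  (P0=1, P1=4, P2=3, P3=3) → (P0=4, P1=4, P2=3, P3=4)
step 2: fire T2:  (P0=4, P1=4, P2=3, P3=4) → (P0=3, P1=4, P2=4, P3=6)
step 3: fire T2:  (P0=3, P1=4, P2=4, P3=6) → (P0=2, P1=4, P2=5, P3=8)
step 4: fire T3:  (P0=2, P1=4, P2=5, P3=8) → (P0=5, P1=4, P2=5, P3=9)
step 5: fire T0:  (P0=5, P1=4, P2=5, P3=9) → (P0=6, P1=4, P2=5, P3=10)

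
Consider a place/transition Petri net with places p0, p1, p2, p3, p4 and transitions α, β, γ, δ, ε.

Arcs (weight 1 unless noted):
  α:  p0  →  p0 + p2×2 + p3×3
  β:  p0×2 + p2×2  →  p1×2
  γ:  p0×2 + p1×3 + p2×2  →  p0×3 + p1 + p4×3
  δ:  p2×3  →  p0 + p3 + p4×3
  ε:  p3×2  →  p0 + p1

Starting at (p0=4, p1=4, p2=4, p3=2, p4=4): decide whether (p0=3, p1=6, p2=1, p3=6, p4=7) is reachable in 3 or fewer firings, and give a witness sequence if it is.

YES — reachable via ⟨α, β, δ⟩ (3 firings)

step 1: fire α:  (p0=4, p1=4, p2=4, p3=2, p4=4) → (p0=4, p1=4, p2=6, p3=5, p4=4)
step 2: fire β:  (p0=4, p1=4, p2=6, p3=5, p4=4) → (p0=2, p1=6, p2=4, p3=5, p4=4)
step 3: fire δ:  (p0=2, p1=6, p2=4, p3=5, p4=4) → (p0=3, p1=6, p2=1, p3=6, p4=7)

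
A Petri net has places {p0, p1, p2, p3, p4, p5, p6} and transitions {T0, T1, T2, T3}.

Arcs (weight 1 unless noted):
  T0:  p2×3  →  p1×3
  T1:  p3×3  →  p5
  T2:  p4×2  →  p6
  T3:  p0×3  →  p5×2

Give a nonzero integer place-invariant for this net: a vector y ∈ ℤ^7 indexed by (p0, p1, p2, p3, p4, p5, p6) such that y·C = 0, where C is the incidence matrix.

Incidence matrix C (rows=places, cols=transitions):
       T0   T1   T2   T3
   p0   0    0    0   -3
   p1   3    0    0    0
   p2  -3    0    0    0
   p3   0   -3    0    0
   p4   0    0   -2    0
   p5   0    1    0    2
   p6   0    0    1    0

Candidate y = [0, 1, 1, 0, 0, 0, 0]; check y·C column-wise:
  col T0: 1·3 + 1·-3 = 0
  col T1: 1·0 + 1·0 + 0·-3 + 0·1 = 0
  col T2: 1·0 + 1·0 + 0·-2 + 0·1 = 0
  col T3: 0·-3 + 1·0 + 1·0 + 0·2 = 0

y = (p0:0, p1:1, p2:1, p3:0, p4:0, p5:0, p6:0)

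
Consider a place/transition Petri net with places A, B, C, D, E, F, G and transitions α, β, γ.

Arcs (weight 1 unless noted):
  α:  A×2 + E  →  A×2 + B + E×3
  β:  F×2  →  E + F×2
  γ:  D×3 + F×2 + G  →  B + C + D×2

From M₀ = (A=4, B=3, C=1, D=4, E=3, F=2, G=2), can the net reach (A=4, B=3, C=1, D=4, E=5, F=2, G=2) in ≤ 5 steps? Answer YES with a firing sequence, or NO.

step 1: fire β:  (A=4, B=3, C=1, D=4, E=3, F=2, G=2) → (A=4, B=3, C=1, D=4, E=4, F=2, G=2)
step 2: fire β:  (A=4, B=3, C=1, D=4, E=4, F=2, G=2) → (A=4, B=3, C=1, D=4, E=5, F=2, G=2)

YES — reachable via ⟨β, β⟩ (2 firings)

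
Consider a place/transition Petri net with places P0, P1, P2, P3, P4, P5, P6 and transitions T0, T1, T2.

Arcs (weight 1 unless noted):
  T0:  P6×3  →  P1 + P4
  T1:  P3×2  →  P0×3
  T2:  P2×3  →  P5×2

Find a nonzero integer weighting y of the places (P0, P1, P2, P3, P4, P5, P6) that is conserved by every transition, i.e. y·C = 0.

y = (P0:2, P1:0, P2:0, P3:3, P4:0, P5:0, P6:0)

Incidence matrix C (rows=places, cols=transitions):
       T0   T1   T2
   P0   0    3    0
   P1   1    0    0
   P2   0    0   -3
   P3   0   -2    0
   P4   1    0    0
   P5   0    0    2
   P6  -3    0    0

Candidate y = [2, 0, 0, 3, 0, 0, 0]; check y·C column-wise:
  col T0: 2·0 + 0·1 + 3·0 + 0·1 + 0·-3 = 0
  col T1: 2·3 + 3·-2 = 0
  col T2: 2·0 + 0·-3 + 3·0 + 0·2 = 0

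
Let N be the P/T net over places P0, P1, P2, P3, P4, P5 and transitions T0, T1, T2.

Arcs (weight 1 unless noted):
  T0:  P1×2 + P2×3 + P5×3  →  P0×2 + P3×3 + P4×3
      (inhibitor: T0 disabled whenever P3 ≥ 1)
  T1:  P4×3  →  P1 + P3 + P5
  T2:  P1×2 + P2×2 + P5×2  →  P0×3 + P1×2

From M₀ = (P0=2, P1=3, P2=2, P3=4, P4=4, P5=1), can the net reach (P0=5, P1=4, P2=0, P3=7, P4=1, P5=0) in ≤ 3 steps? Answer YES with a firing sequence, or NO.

NO — not reachable within 3 firings

depth 0: 1 marking
depth 1: 2 markings reached so far
depth 2: 3 markings reached so far
depth 3: 3 markings reached so far
(frontier empty at depth 3; search complete)
target is not among the 3 markings reachable within 3 steps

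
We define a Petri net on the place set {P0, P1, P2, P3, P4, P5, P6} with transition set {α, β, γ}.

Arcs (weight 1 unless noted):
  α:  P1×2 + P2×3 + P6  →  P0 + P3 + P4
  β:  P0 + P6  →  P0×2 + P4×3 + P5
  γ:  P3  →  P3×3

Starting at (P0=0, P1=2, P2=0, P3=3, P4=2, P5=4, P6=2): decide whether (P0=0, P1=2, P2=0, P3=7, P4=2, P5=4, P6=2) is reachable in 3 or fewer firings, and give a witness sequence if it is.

YES — reachable via ⟨γ, γ⟩ (2 firings)

step 1: fire γ:  (P0=0, P1=2, P2=0, P3=3, P4=2, P5=4, P6=2) → (P0=0, P1=2, P2=0, P3=5, P4=2, P5=4, P6=2)
step 2: fire γ:  (P0=0, P1=2, P2=0, P3=5, P4=2, P5=4, P6=2) → (P0=0, P1=2, P2=0, P3=7, P4=2, P5=4, P6=2)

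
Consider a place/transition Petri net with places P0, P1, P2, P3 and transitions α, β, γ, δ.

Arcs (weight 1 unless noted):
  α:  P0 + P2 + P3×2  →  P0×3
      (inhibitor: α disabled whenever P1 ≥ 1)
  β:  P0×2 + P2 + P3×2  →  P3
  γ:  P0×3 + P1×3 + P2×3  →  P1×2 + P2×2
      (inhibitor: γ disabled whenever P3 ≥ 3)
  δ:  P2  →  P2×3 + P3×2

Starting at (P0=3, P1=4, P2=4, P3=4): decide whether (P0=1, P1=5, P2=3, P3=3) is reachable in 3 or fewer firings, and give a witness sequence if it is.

NO — not reachable within 3 firings

depth 0: 1 marking
depth 1: 3 markings reached so far
depth 2: 5 markings reached so far
depth 3: 7 markings reached so far
target is not among the 7 markings reachable within 3 steps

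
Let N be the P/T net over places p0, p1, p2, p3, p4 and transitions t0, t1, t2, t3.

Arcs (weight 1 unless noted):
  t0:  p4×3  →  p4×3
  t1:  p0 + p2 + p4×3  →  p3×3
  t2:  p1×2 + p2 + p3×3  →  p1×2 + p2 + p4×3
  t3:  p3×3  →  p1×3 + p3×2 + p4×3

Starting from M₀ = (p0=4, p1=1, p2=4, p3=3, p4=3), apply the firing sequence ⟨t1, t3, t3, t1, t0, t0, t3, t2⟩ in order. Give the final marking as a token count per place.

(p0=2, p1=10, p2=2, p3=3, p4=9)

step 1: fire t1:  (p0=4, p1=1, p2=4, p3=3, p4=3) → (p0=3, p1=1, p2=3, p3=6, p4=0)
step 2: fire t3:  (p0=3, p1=1, p2=3, p3=6, p4=0) → (p0=3, p1=4, p2=3, p3=5, p4=3)
step 3: fire t3:  (p0=3, p1=4, p2=3, p3=5, p4=3) → (p0=3, p1=7, p2=3, p3=4, p4=6)
step 4: fire t1:  (p0=3, p1=7, p2=3, p3=4, p4=6) → (p0=2, p1=7, p2=2, p3=7, p4=3)
step 5: fire t0:  (p0=2, p1=7, p2=2, p3=7, p4=3) → (p0=2, p1=7, p2=2, p3=7, p4=3)
step 6: fire t0:  (p0=2, p1=7, p2=2, p3=7, p4=3) → (p0=2, p1=7, p2=2, p3=7, p4=3)
step 7: fire t3:  (p0=2, p1=7, p2=2, p3=7, p4=3) → (p0=2, p1=10, p2=2, p3=6, p4=6)
step 8: fire t2:  (p0=2, p1=10, p2=2, p3=6, p4=6) → (p0=2, p1=10, p2=2, p3=3, p4=9)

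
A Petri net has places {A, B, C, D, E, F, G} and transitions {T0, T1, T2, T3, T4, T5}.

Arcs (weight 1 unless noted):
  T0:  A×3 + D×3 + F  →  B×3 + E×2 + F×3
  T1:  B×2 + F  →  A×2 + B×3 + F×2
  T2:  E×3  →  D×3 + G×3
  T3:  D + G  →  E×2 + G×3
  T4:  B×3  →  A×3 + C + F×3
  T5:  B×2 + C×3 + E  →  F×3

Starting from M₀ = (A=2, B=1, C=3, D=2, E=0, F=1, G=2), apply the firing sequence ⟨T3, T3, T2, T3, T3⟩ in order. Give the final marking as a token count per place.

step 1: fire T3:  (A=2, B=1, C=3, D=2, E=0, F=1, G=2) → (A=2, B=1, C=3, D=1, E=2, F=1, G=4)
step 2: fire T3:  (A=2, B=1, C=3, D=1, E=2, F=1, G=4) → (A=2, B=1, C=3, D=0, E=4, F=1, G=6)
step 3: fire T2:  (A=2, B=1, C=3, D=0, E=4, F=1, G=6) → (A=2, B=1, C=3, D=3, E=1, F=1, G=9)
step 4: fire T3:  (A=2, B=1, C=3, D=3, E=1, F=1, G=9) → (A=2, B=1, C=3, D=2, E=3, F=1, G=11)
step 5: fire T3:  (A=2, B=1, C=3, D=2, E=3, F=1, G=11) → (A=2, B=1, C=3, D=1, E=5, F=1, G=13)

(A=2, B=1, C=3, D=1, E=5, F=1, G=13)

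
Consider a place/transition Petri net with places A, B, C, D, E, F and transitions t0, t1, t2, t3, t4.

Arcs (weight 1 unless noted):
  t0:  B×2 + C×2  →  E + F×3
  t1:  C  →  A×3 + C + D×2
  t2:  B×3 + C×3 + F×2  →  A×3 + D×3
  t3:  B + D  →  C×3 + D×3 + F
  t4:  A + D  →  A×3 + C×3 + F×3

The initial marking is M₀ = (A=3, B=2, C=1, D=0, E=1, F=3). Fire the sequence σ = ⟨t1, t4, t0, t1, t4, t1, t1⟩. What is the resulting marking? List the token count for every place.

(A=19, B=0, C=5, D=6, E=2, F=12)

step 1: fire t1:  (A=3, B=2, C=1, D=0, E=1, F=3) → (A=6, B=2, C=1, D=2, E=1, F=3)
step 2: fire t4:  (A=6, B=2, C=1, D=2, E=1, F=3) → (A=8, B=2, C=4, D=1, E=1, F=6)
step 3: fire t0:  (A=8, B=2, C=4, D=1, E=1, F=6) → (A=8, B=0, C=2, D=1, E=2, F=9)
step 4: fire t1:  (A=8, B=0, C=2, D=1, E=2, F=9) → (A=11, B=0, C=2, D=3, E=2, F=9)
step 5: fire t4:  (A=11, B=0, C=2, D=3, E=2, F=9) → (A=13, B=0, C=5, D=2, E=2, F=12)
step 6: fire t1:  (A=13, B=0, C=5, D=2, E=2, F=12) → (A=16, B=0, C=5, D=4, E=2, F=12)
step 7: fire t1:  (A=16, B=0, C=5, D=4, E=2, F=12) → (A=19, B=0, C=5, D=6, E=2, F=12)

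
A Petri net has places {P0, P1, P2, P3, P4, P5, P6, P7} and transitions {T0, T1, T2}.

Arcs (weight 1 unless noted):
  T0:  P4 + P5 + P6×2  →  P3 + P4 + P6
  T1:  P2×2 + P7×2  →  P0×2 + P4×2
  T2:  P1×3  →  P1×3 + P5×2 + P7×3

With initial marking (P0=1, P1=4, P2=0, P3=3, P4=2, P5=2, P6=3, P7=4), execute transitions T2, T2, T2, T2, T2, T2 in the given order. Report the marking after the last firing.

(P0=1, P1=4, P2=0, P3=3, P4=2, P5=14, P6=3, P7=22)

step 1: fire T2:  (P0=1, P1=4, P2=0, P3=3, P4=2, P5=2, P6=3, P7=4) → (P0=1, P1=4, P2=0, P3=3, P4=2, P5=4, P6=3, P7=7)
step 2: fire T2:  (P0=1, P1=4, P2=0, P3=3, P4=2, P5=4, P6=3, P7=7) → (P0=1, P1=4, P2=0, P3=3, P4=2, P5=6, P6=3, P7=10)
step 3: fire T2:  (P0=1, P1=4, P2=0, P3=3, P4=2, P5=6, P6=3, P7=10) → (P0=1, P1=4, P2=0, P3=3, P4=2, P5=8, P6=3, P7=13)
step 4: fire T2:  (P0=1, P1=4, P2=0, P3=3, P4=2, P5=8, P6=3, P7=13) → (P0=1, P1=4, P2=0, P3=3, P4=2, P5=10, P6=3, P7=16)
step 5: fire T2:  (P0=1, P1=4, P2=0, P3=3, P4=2, P5=10, P6=3, P7=16) → (P0=1, P1=4, P2=0, P3=3, P4=2, P5=12, P6=3, P7=19)
step 6: fire T2:  (P0=1, P1=4, P2=0, P3=3, P4=2, P5=12, P6=3, P7=19) → (P0=1, P1=4, P2=0, P3=3, P4=2, P5=14, P6=3, P7=22)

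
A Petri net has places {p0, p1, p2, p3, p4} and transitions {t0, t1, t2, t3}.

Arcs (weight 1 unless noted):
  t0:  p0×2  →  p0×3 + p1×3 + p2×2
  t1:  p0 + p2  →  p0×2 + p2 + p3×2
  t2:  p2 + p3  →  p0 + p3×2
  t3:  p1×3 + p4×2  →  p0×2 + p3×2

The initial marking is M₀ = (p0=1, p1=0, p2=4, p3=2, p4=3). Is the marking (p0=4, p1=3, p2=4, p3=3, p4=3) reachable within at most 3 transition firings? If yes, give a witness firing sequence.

NO — not reachable within 3 firings

depth 0: 1 marking
depth 1: 3 markings reached so far
depth 2: 8 markings reached so far
depth 3: 19 markings reached so far
target is not among the 19 markings reachable within 3 steps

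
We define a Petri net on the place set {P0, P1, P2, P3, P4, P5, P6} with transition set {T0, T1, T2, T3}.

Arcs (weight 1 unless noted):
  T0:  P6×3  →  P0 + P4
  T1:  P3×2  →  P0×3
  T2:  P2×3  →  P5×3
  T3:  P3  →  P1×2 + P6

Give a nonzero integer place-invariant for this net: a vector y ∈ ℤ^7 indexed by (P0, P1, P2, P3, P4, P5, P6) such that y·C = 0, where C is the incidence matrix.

Incidence matrix C (rows=places, cols=transitions):
       T0   T1   T2   T3
   P0   1    3    0    0
   P1   0    0    0    2
   P2   0    0   -3    0
   P3   0   -2    0   -1
   P4   1    0    0    0
   P5   0    0    3    0
   P6  -3    0    0    1

Candidate y = [4, 3, 0, 6, -4, 0, 0]; check y·C column-wise:
  col T0: 4·1 + 3·0 + 6·0 + -4·1 + 0·-3 = 0
  col T1: 4·3 + 3·0 + 6·-2 + -4·0 = 0
  col T2: 4·0 + 3·0 + 0·-3 + 6·0 + -4·0 + 0·3 = 0
  col T3: 4·0 + 3·2 + 6·-1 + -4·0 + 0·1 = 0

y = (P0:4, P1:3, P2:0, P3:6, P4:-4, P5:0, P6:0)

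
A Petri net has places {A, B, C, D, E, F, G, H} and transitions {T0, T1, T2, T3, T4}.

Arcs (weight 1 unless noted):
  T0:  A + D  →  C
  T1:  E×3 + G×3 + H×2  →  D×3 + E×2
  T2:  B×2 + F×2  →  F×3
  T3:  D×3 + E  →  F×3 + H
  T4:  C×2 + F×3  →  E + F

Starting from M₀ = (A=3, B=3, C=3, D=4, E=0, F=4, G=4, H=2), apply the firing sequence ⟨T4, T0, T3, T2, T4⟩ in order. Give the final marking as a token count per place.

(A=2, B=1, C=0, D=0, E=1, F=4, G=4, H=3)

step 1: fire T4:  (A=3, B=3, C=3, D=4, E=0, F=4, G=4, H=2) → (A=3, B=3, C=1, D=4, E=1, F=2, G=4, H=2)
step 2: fire T0:  (A=3, B=3, C=1, D=4, E=1, F=2, G=4, H=2) → (A=2, B=3, C=2, D=3, E=1, F=2, G=4, H=2)
step 3: fire T3:  (A=2, B=3, C=2, D=3, E=1, F=2, G=4, H=2) → (A=2, B=3, C=2, D=0, E=0, F=5, G=4, H=3)
step 4: fire T2:  (A=2, B=3, C=2, D=0, E=0, F=5, G=4, H=3) → (A=2, B=1, C=2, D=0, E=0, F=6, G=4, H=3)
step 5: fire T4:  (A=2, B=1, C=2, D=0, E=0, F=6, G=4, H=3) → (A=2, B=1, C=0, D=0, E=1, F=4, G=4, H=3)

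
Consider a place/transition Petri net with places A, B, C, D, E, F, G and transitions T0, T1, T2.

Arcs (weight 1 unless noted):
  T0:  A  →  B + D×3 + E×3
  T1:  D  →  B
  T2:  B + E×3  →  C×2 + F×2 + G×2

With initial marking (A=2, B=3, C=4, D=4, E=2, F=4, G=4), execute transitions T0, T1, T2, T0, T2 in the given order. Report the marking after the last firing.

step 1: fire T0:  (A=2, B=3, C=4, D=4, E=2, F=4, G=4) → (A=1, B=4, C=4, D=7, E=5, F=4, G=4)
step 2: fire T1:  (A=1, B=4, C=4, D=7, E=5, F=4, G=4) → (A=1, B=5, C=4, D=6, E=5, F=4, G=4)
step 3: fire T2:  (A=1, B=5, C=4, D=6, E=5, F=4, G=4) → (A=1, B=4, C=6, D=6, E=2, F=6, G=6)
step 4: fire T0:  (A=1, B=4, C=6, D=6, E=2, F=6, G=6) → (A=0, B=5, C=6, D=9, E=5, F=6, G=6)
step 5: fire T2:  (A=0, B=5, C=6, D=9, E=5, F=6, G=6) → (A=0, B=4, C=8, D=9, E=2, F=8, G=8)

(A=0, B=4, C=8, D=9, E=2, F=8, G=8)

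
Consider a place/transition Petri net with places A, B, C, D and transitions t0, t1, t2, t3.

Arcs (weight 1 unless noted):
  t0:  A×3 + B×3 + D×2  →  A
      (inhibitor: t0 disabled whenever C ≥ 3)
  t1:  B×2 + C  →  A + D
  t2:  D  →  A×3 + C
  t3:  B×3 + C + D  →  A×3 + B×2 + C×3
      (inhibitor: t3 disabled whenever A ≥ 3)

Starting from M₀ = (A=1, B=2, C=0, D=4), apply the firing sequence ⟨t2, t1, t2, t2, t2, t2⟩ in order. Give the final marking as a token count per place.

step 1: fire t2:  (A=1, B=2, C=0, D=4) → (A=4, B=2, C=1, D=3)
step 2: fire t1:  (A=4, B=2, C=1, D=3) → (A=5, B=0, C=0, D=4)
step 3: fire t2:  (A=5, B=0, C=0, D=4) → (A=8, B=0, C=1, D=3)
step 4: fire t2:  (A=8, B=0, C=1, D=3) → (A=11, B=0, C=2, D=2)
step 5: fire t2:  (A=11, B=0, C=2, D=2) → (A=14, B=0, C=3, D=1)
step 6: fire t2:  (A=14, B=0, C=3, D=1) → (A=17, B=0, C=4, D=0)

(A=17, B=0, C=4, D=0)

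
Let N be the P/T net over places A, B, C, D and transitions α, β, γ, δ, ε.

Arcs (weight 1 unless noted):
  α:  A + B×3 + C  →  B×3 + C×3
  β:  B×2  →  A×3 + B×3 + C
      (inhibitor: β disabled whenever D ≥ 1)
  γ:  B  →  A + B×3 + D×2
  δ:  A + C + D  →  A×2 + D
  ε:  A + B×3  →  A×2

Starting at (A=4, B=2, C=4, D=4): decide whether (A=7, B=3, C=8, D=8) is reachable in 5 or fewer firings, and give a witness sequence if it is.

depth 0: 1 marking
depth 1: 3 markings reached so far
depth 2: 8 markings reached so far
depth 3: 18 markings reached so far
depth 4: 36 markings reached so far
depth 5: 64 markings reached so far
target is not among the 64 markings reachable within 5 steps

NO — not reachable within 5 firings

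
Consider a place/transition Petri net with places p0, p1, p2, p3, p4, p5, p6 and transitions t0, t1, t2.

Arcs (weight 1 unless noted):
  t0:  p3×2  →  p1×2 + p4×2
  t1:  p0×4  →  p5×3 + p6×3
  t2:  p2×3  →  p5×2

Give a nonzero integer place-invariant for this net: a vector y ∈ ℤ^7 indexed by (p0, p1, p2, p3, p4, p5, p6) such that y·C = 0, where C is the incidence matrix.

Incidence matrix C (rows=places, cols=transitions):
       t0   t1   t2
   p0   0   -4    0
   p1   2    0    0
   p2   0    0   -3
   p3  -2    0    0
   p4   2    0    0
   p5   0    3    2
   p6   0    3    0

Candidate y = [0, 1, 0, 1, 0, 0, 0]; check y·C column-wise:
  col t0: 1·2 + 1·-2 + 0·2 = 0
  col t1: 0·-4 + 1·0 + 1·0 + 0·3 + 0·3 = 0
  col t2: 1·0 + 0·-3 + 1·0 + 0·2 = 0

y = (p0:0, p1:1, p2:0, p3:1, p4:0, p5:0, p6:0)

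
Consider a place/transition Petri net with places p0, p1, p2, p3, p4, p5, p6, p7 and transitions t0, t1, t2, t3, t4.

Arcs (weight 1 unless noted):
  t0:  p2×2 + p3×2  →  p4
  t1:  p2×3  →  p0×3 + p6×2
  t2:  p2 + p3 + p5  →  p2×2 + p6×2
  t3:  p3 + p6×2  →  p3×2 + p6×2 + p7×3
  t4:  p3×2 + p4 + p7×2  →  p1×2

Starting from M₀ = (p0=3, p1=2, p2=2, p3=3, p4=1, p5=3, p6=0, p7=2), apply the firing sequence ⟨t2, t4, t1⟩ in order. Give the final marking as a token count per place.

step 1: fire t2:  (p0=3, p1=2, p2=2, p3=3, p4=1, p5=3, p6=0, p7=2) → (p0=3, p1=2, p2=3, p3=2, p4=1, p5=2, p6=2, p7=2)
step 2: fire t4:  (p0=3, p1=2, p2=3, p3=2, p4=1, p5=2, p6=2, p7=2) → (p0=3, p1=4, p2=3, p3=0, p4=0, p5=2, p6=2, p7=0)
step 3: fire t1:  (p0=3, p1=4, p2=3, p3=0, p4=0, p5=2, p6=2, p7=0) → (p0=6, p1=4, p2=0, p3=0, p4=0, p5=2, p6=4, p7=0)

(p0=6, p1=4, p2=0, p3=0, p4=0, p5=2, p6=4, p7=0)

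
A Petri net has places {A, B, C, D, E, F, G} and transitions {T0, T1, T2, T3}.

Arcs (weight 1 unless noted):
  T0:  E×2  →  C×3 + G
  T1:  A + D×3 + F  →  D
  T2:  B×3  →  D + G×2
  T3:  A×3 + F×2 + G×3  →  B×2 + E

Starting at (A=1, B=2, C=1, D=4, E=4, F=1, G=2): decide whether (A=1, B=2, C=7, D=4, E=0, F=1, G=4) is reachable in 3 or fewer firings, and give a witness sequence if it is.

step 1: fire T0:  (A=1, B=2, C=1, D=4, E=4, F=1, G=2) → (A=1, B=2, C=4, D=4, E=2, F=1, G=3)
step 2: fire T0:  (A=1, B=2, C=4, D=4, E=2, F=1, G=3) → (A=1, B=2, C=7, D=4, E=0, F=1, G=4)

YES — reachable via ⟨T0, T0⟩ (2 firings)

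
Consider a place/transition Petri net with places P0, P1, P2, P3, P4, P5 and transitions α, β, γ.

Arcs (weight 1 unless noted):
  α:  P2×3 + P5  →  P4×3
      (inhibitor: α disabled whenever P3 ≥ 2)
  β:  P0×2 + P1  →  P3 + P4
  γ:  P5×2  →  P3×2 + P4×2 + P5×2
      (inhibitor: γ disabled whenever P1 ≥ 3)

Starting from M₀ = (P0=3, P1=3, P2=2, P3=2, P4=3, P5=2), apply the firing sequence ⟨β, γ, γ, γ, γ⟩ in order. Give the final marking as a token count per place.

(P0=1, P1=2, P2=2, P3=11, P4=12, P5=2)

step 1: fire β:  (P0=3, P1=3, P2=2, P3=2, P4=3, P5=2) → (P0=1, P1=2, P2=2, P3=3, P4=4, P5=2)
step 2: fire γ:  (P0=1, P1=2, P2=2, P3=3, P4=4, P5=2) → (P0=1, P1=2, P2=2, P3=5, P4=6, P5=2)
step 3: fire γ:  (P0=1, P1=2, P2=2, P3=5, P4=6, P5=2) → (P0=1, P1=2, P2=2, P3=7, P4=8, P5=2)
step 4: fire γ:  (P0=1, P1=2, P2=2, P3=7, P4=8, P5=2) → (P0=1, P1=2, P2=2, P3=9, P4=10, P5=2)
step 5: fire γ:  (P0=1, P1=2, P2=2, P3=9, P4=10, P5=2) → (P0=1, P1=2, P2=2, P3=11, P4=12, P5=2)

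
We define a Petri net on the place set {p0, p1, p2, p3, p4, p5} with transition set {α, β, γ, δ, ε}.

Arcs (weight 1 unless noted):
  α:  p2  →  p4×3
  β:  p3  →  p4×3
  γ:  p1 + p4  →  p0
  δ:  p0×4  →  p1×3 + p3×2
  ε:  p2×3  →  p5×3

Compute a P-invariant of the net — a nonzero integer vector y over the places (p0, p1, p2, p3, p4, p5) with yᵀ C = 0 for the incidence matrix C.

y = (p0:3, p1:2, p2:3, p3:3, p4:1, p5:3)

Incidence matrix C (rows=places, cols=transitions):
        α    β    γ    δ    ε
   p0   0    0    1   -4    0
   p1   0    0   -1    3    0
   p2  -1    0    0    0   -3
   p3   0   -1    0    2    0
   p4   3    3   -1    0    0
   p5   0    0    0    0    3

Candidate y = [3, 2, 3, 3, 1, 3]; check y·C column-wise:
  col α: 3·0 + 2·0 + 3·-1 + 3·0 + 1·3 + 3·0 = 0
  col β: 3·0 + 2·0 + 3·0 + 3·-1 + 1·3 + 3·0 = 0
  col γ: 3·1 + 2·-1 + 3·0 + 3·0 + 1·-1 + 3·0 = 0
  col δ: 3·-4 + 2·3 + 3·0 + 3·2 + 1·0 + 3·0 = 0
  col ε: 3·0 + 2·0 + 3·-3 + 3·0 + 1·0 + 3·3 = 0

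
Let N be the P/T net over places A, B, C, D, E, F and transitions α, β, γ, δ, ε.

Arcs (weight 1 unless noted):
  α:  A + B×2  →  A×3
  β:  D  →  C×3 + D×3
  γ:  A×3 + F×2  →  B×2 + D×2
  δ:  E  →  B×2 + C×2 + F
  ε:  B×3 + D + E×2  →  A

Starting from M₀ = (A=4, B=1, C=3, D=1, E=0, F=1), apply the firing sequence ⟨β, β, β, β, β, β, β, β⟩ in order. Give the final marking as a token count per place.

(A=4, B=1, C=27, D=17, E=0, F=1)

step 1: fire β:  (A=4, B=1, C=3, D=1, E=0, F=1) → (A=4, B=1, C=6, D=3, E=0, F=1)
step 2: fire β:  (A=4, B=1, C=6, D=3, E=0, F=1) → (A=4, B=1, C=9, D=5, E=0, F=1)
step 3: fire β:  (A=4, B=1, C=9, D=5, E=0, F=1) → (A=4, B=1, C=12, D=7, E=0, F=1)
step 4: fire β:  (A=4, B=1, C=12, D=7, E=0, F=1) → (A=4, B=1, C=15, D=9, E=0, F=1)
step 5: fire β:  (A=4, B=1, C=15, D=9, E=0, F=1) → (A=4, B=1, C=18, D=11, E=0, F=1)
step 6: fire β:  (A=4, B=1, C=18, D=11, E=0, F=1) → (A=4, B=1, C=21, D=13, E=0, F=1)
step 7: fire β:  (A=4, B=1, C=21, D=13, E=0, F=1) → (A=4, B=1, C=24, D=15, E=0, F=1)
step 8: fire β:  (A=4, B=1, C=24, D=15, E=0, F=1) → (A=4, B=1, C=27, D=17, E=0, F=1)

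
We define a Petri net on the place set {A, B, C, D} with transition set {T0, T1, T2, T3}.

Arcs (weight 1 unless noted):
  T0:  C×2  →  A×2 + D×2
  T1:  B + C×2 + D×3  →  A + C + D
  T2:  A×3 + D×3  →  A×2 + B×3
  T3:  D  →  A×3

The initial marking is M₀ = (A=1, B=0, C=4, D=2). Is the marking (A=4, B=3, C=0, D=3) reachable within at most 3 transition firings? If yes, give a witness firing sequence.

step 1: fire T0:  (A=1, B=0, C=4, D=2) → (A=3, B=0, C=2, D=4)
step 2: fire T0:  (A=3, B=0, C=2, D=4) → (A=5, B=0, C=0, D=6)
step 3: fire T2:  (A=5, B=0, C=0, D=6) → (A=4, B=3, C=0, D=3)

YES — reachable via ⟨T0, T0, T2⟩ (3 firings)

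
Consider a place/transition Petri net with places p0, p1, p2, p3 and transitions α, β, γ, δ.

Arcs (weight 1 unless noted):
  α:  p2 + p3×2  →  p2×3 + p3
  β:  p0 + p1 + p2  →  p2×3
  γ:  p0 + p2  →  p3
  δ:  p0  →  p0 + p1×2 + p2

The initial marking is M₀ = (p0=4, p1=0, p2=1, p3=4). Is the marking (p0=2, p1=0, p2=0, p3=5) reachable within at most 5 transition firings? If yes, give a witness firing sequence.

depth 0: 1 marking
depth 1: 4 markings reached so far
depth 2: 10 markings reached so far
depth 3: 23 markings reached so far
depth 4: 44 markings reached so far
depth 5: 77 markings reached so far
target is not among the 77 markings reachable within 5 steps

NO — not reachable within 5 firings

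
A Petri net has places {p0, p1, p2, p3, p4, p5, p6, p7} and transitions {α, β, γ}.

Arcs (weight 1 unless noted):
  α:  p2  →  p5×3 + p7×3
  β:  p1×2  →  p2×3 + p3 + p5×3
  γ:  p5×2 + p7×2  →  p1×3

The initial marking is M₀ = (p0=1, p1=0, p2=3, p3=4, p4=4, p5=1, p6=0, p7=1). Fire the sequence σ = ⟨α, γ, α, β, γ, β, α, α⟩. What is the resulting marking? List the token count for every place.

step 1: fire α:  (p0=1, p1=0, p2=3, p3=4, p4=4, p5=1, p6=0, p7=1) → (p0=1, p1=0, p2=2, p3=4, p4=4, p5=4, p6=0, p7=4)
step 2: fire γ:  (p0=1, p1=0, p2=2, p3=4, p4=4, p5=4, p6=0, p7=4) → (p0=1, p1=3, p2=2, p3=4, p4=4, p5=2, p6=0, p7=2)
step 3: fire α:  (p0=1, p1=3, p2=2, p3=4, p4=4, p5=2, p6=0, p7=2) → (p0=1, p1=3, p2=1, p3=4, p4=4, p5=5, p6=0, p7=5)
step 4: fire β:  (p0=1, p1=3, p2=1, p3=4, p4=4, p5=5, p6=0, p7=5) → (p0=1, p1=1, p2=4, p3=5, p4=4, p5=8, p6=0, p7=5)
step 5: fire γ:  (p0=1, p1=1, p2=4, p3=5, p4=4, p5=8, p6=0, p7=5) → (p0=1, p1=4, p2=4, p3=5, p4=4, p5=6, p6=0, p7=3)
step 6: fire β:  (p0=1, p1=4, p2=4, p3=5, p4=4, p5=6, p6=0, p7=3) → (p0=1, p1=2, p2=7, p3=6, p4=4, p5=9, p6=0, p7=3)
step 7: fire α:  (p0=1, p1=2, p2=7, p3=6, p4=4, p5=9, p6=0, p7=3) → (p0=1, p1=2, p2=6, p3=6, p4=4, p5=12, p6=0, p7=6)
step 8: fire α:  (p0=1, p1=2, p2=6, p3=6, p4=4, p5=12, p6=0, p7=6) → (p0=1, p1=2, p2=5, p3=6, p4=4, p5=15, p6=0, p7=9)

(p0=1, p1=2, p2=5, p3=6, p4=4, p5=15, p6=0, p7=9)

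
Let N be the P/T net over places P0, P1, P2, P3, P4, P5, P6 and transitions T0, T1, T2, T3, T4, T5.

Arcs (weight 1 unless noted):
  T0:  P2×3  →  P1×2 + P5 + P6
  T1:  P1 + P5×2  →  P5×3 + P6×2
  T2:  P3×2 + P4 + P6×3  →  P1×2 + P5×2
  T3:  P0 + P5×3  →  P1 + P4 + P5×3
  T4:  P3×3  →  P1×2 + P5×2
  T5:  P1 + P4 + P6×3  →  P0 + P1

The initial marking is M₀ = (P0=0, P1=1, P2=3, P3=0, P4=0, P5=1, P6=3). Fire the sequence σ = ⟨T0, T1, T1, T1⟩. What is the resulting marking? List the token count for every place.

(P0=0, P1=0, P2=0, P3=0, P4=0, P5=5, P6=10)

step 1: fire T0:  (P0=0, P1=1, P2=3, P3=0, P4=0, P5=1, P6=3) → (P0=0, P1=3, P2=0, P3=0, P4=0, P5=2, P6=4)
step 2: fire T1:  (P0=0, P1=3, P2=0, P3=0, P4=0, P5=2, P6=4) → (P0=0, P1=2, P2=0, P3=0, P4=0, P5=3, P6=6)
step 3: fire T1:  (P0=0, P1=2, P2=0, P3=0, P4=0, P5=3, P6=6) → (P0=0, P1=1, P2=0, P3=0, P4=0, P5=4, P6=8)
step 4: fire T1:  (P0=0, P1=1, P2=0, P3=0, P4=0, P5=4, P6=8) → (P0=0, P1=0, P2=0, P3=0, P4=0, P5=5, P6=10)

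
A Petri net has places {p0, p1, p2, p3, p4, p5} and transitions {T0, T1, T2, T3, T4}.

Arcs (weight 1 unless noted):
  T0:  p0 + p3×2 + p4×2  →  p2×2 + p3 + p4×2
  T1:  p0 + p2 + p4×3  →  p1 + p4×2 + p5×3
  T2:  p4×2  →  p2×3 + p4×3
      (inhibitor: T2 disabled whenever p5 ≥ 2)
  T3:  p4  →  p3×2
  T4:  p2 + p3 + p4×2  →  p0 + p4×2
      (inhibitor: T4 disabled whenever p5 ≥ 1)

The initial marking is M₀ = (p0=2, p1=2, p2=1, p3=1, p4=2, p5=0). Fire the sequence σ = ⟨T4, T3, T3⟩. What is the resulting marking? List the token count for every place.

step 1: fire T4:  (p0=2, p1=2, p2=1, p3=1, p4=2, p5=0) → (p0=3, p1=2, p2=0, p3=0, p4=2, p5=0)
step 2: fire T3:  (p0=3, p1=2, p2=0, p3=0, p4=2, p5=0) → (p0=3, p1=2, p2=0, p3=2, p4=1, p5=0)
step 3: fire T3:  (p0=3, p1=2, p2=0, p3=2, p4=1, p5=0) → (p0=3, p1=2, p2=0, p3=4, p4=0, p5=0)

(p0=3, p1=2, p2=0, p3=4, p4=0, p5=0)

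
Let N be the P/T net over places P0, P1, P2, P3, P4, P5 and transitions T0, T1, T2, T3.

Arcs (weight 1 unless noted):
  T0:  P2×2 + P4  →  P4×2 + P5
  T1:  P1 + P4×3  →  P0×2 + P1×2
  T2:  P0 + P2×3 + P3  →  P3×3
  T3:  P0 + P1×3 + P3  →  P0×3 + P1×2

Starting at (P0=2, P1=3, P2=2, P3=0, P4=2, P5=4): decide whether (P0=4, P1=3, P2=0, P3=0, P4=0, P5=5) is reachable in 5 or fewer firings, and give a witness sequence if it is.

NO — not reachable within 5 firings

depth 0: 1 marking
depth 1: 2 markings reached so far
depth 2: 3 markings reached so far
depth 3: 3 markings reached so far
(frontier empty at depth 3; search complete)
target is not among the 3 markings reachable within 5 steps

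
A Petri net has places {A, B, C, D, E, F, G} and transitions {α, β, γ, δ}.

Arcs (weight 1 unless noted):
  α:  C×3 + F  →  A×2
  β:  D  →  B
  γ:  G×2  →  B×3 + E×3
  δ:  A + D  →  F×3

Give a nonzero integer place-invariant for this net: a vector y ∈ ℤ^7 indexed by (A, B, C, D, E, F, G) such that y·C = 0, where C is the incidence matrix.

Incidence matrix C (rows=places, cols=transitions):
        α    β    γ    δ
    A   2    0    0   -1
    B   0    1    3    0
    C  -3    0    0    0
    D   0   -1    0   -1
    E   0    0    3    0
    F  -1    0    0    3
    G   0    0   -2    0

Candidate y = [3, -3, 2, -3, 3, 0, 0]; check y·C column-wise:
  col α: 3·2 + -3·0 + 2·-3 + -3·0 + 3·0 + 0·-1 = 0
  col β: 3·0 + -3·1 + 2·0 + -3·-1 + 3·0 = 0
  col γ: 3·0 + -3·3 + 2·0 + -3·0 + 3·3 + 0·-2 = 0
  col δ: 3·-1 + -3·0 + 2·0 + -3·-1 + 3·0 + 0·3 = 0

y = (A:3, B:-3, C:2, D:-3, E:3, F:0, G:0)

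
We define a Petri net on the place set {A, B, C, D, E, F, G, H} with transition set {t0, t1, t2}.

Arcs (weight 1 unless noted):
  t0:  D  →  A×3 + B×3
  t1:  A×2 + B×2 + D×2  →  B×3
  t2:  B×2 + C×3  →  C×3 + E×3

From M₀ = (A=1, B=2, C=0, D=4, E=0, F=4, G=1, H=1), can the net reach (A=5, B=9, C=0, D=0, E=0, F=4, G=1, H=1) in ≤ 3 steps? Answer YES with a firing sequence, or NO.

YES — reachable via ⟨t0, t0, t1⟩ (3 firings)

step 1: fire t0:  (A=1, B=2, C=0, D=4, E=0, F=4, G=1, H=1) → (A=4, B=5, C=0, D=3, E=0, F=4, G=1, H=1)
step 2: fire t0:  (A=4, B=5, C=0, D=3, E=0, F=4, G=1, H=1) → (A=7, B=8, C=0, D=2, E=0, F=4, G=1, H=1)
step 3: fire t1:  (A=7, B=8, C=0, D=2, E=0, F=4, G=1, H=1) → (A=5, B=9, C=0, D=0, E=0, F=4, G=1, H=1)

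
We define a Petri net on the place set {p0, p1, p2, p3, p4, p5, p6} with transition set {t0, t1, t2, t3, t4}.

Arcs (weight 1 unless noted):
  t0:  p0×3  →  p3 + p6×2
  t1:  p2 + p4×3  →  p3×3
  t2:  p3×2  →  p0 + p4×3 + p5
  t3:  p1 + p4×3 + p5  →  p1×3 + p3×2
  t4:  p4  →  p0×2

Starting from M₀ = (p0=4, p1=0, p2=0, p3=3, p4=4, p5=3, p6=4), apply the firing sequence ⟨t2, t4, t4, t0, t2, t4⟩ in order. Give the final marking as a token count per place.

(p0=9, p1=0, p2=0, p3=0, p4=7, p5=5, p6=6)

step 1: fire t2:  (p0=4, p1=0, p2=0, p3=3, p4=4, p5=3, p6=4) → (p0=5, p1=0, p2=0, p3=1, p4=7, p5=4, p6=4)
step 2: fire t4:  (p0=5, p1=0, p2=0, p3=1, p4=7, p5=4, p6=4) → (p0=7, p1=0, p2=0, p3=1, p4=6, p5=4, p6=4)
step 3: fire t4:  (p0=7, p1=0, p2=0, p3=1, p4=6, p5=4, p6=4) → (p0=9, p1=0, p2=0, p3=1, p4=5, p5=4, p6=4)
step 4: fire t0:  (p0=9, p1=0, p2=0, p3=1, p4=5, p5=4, p6=4) → (p0=6, p1=0, p2=0, p3=2, p4=5, p5=4, p6=6)
step 5: fire t2:  (p0=6, p1=0, p2=0, p3=2, p4=5, p5=4, p6=6) → (p0=7, p1=0, p2=0, p3=0, p4=8, p5=5, p6=6)
step 6: fire t4:  (p0=7, p1=0, p2=0, p3=0, p4=8, p5=5, p6=6) → (p0=9, p1=0, p2=0, p3=0, p4=7, p5=5, p6=6)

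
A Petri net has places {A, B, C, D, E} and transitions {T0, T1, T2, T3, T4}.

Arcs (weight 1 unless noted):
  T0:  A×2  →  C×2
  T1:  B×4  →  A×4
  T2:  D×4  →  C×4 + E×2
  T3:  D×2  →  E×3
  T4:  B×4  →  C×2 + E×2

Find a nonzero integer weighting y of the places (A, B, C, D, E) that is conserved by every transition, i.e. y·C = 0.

y = (A:2, B:2, C:2, D:3, E:2)

Incidence matrix C (rows=places, cols=transitions):
       T0   T1   T2   T3   T4
    A  -2    4    0    0    0
    B   0   -4    0    0   -4
    C   2    0    4    0    2
    D   0    0   -4   -2    0
    E   0    0    2    3    2

Candidate y = [2, 2, 2, 3, 2]; check y·C column-wise:
  col T0: 2·-2 + 2·0 + 2·2 + 3·0 + 2·0 = 0
  col T1: 2·4 + 2·-4 + 2·0 + 3·0 + 2·0 = 0
  col T2: 2·0 + 2·0 + 2·4 + 3·-4 + 2·2 = 0
  col T3: 2·0 + 2·0 + 2·0 + 3·-2 + 2·3 = 0
  col T4: 2·0 + 2·-4 + 2·2 + 3·0 + 2·2 = 0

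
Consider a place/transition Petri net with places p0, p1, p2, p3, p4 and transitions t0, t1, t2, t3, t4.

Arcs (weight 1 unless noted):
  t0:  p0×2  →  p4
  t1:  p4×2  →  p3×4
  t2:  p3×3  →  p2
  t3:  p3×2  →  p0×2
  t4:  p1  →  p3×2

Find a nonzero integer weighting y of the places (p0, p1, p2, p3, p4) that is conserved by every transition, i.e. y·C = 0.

y = (p0:1, p1:2, p2:3, p3:1, p4:2)

Incidence matrix C (rows=places, cols=transitions):
       t0   t1   t2   t3   t4
   p0  -2    0    0    2    0
   p1   0    0    0    0   -1
   p2   0    0    1    0    0
   p3   0    4   -3   -2    2
   p4   1   -2    0    0    0

Candidate y = [1, 2, 3, 1, 2]; check y·C column-wise:
  col t0: 1·-2 + 2·0 + 3·0 + 1·0 + 2·1 = 0
  col t1: 1·0 + 2·0 + 3·0 + 1·4 + 2·-2 = 0
  col t2: 1·0 + 2·0 + 3·1 + 1·-3 + 2·0 = 0
  col t3: 1·2 + 2·0 + 3·0 + 1·-2 + 2·0 = 0
  col t4: 1·0 + 2·-1 + 3·0 + 1·2 + 2·0 = 0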